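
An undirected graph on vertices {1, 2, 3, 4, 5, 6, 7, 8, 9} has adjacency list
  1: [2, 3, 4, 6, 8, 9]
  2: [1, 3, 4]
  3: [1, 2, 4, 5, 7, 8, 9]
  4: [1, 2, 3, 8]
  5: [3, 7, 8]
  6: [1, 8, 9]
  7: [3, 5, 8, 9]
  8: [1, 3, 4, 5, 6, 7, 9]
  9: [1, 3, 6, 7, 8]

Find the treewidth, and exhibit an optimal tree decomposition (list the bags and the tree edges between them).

Every bag has size at most 4, so the width is 4 − 1 = 3 and tw(G) ≤ 3. For the lower bound, the 4 vertices {1, 3, 8, 9} are pairwise adjacent, and any tree decomposition puts a clique entirely inside one bag — forcing width ≥ 3. Therefore the treewidth is 3.

Treewidth 3.
One optimal decomposition is:
Bags: B1 = {1, 3, 8, 9}  B2 = {3, 7, 8, 9}  B3 = {3, 5, 7, 8}  B4 = {1, 3, 4, 8}  B5 = {1, 6, 8, 9}  B6 = {1, 2, 3, 4}
Tree: B1–B2, B2–B3, B1–B4, B1–B5, B4–B6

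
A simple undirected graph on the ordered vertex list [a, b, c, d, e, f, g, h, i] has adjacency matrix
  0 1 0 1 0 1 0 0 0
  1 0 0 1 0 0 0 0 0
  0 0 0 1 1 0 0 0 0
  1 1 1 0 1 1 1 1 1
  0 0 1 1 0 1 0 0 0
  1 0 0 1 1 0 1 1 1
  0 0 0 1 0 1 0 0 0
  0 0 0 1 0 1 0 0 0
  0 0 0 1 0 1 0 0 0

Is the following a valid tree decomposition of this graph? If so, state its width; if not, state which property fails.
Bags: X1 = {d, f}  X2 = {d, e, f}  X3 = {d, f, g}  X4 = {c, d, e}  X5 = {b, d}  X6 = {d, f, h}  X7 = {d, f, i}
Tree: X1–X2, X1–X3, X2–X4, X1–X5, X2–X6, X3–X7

A tree decomposition must satisfy three properties: every vertex lies in some bag; for every edge, both endpoints lie together in some bag; and for every vertex, the bags containing it form a connected subtree. Here vertex a appears in no bag, so the decomposition is invalid.

No — vertex a appears in no bag.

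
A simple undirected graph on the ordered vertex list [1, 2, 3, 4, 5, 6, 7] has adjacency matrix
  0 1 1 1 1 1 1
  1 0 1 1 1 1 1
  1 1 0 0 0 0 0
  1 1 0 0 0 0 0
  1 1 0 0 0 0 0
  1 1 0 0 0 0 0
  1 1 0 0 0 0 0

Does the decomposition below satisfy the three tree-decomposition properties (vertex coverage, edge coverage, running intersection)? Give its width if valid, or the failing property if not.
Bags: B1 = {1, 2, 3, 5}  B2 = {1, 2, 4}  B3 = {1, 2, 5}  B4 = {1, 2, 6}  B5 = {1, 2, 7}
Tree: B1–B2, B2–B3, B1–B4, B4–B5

A tree decomposition must satisfy three properties: every vertex lies in some bag; for every edge, both endpoints lie together in some bag; and for every vertex, the bags containing it form a connected subtree. Here bags containing vertex 5 are not connected in the tree, so the decomposition is invalid.

No — bags containing vertex 5 are not connected in the tree.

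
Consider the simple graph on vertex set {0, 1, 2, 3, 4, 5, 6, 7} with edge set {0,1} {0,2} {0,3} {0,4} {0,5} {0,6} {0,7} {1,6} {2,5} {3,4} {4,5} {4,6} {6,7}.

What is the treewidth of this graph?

A width-2 tree decomposition is:
Bags: B1 = {0, 4, 6}  B2 = {0, 1, 6}  B3 = {0, 4, 5}  B4 = {0, 2, 5}  B5 = {0, 3, 4}  B6 = {0, 6, 7}
Tree: B1–B2, B1–B3, B3–B4, B3–B5, B1–B6
The largest bag has 3 vertices, giving width 2; this decomposition certifies tw(G) ≤ 2. For the lower bound, the 3 vertices {0, 1, 6} are pairwise adjacent, and any tree decomposition puts a clique entirely inside one bag — forcing width ≥ 2. The upper and lower bounds meet at 2, so that is the treewidth.

2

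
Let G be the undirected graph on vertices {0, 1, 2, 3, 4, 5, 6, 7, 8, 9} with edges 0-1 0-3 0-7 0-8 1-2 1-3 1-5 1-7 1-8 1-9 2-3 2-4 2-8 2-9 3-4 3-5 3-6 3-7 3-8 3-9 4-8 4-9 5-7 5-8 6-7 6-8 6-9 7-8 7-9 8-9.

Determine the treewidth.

4

A width-4 tree decomposition is:
Bags: B1 = {3, 6, 7, 8, 9}  B2 = {1, 3, 7, 8, 9}  B3 = {1, 2, 3, 8, 9}  B4 = {2, 3, 4, 8, 9}  B5 = {1, 3, 5, 7, 8}  B6 = {0, 1, 3, 7, 8}
Tree: B1–B2, B2–B3, B3–B4, B2–B5, B5–B6
Every bag has size at most 5, so the width is 5 − 1 = 4 and tw(G) ≤ 4. On the other hand G contains the 5-clique {1, 2, 3, 8, 9}. A clique must lie in a single bag of any decomposition, so no decomposition can have width below 4. Hence tw(G) = 4 exactly.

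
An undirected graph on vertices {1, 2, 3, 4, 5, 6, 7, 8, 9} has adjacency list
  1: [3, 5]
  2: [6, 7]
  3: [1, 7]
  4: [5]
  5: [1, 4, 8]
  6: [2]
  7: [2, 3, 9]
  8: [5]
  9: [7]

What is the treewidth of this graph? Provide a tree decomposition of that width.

Treewidth 1.
One such decomposition:
Bags: B1 = {3, 7}  B2 = {1, 3}  B3 = {2, 7}  B4 = {1, 5}  B5 = {5, 8}  B6 = {7, 9}  B7 = {4, 5}  B8 = {2, 6}
Tree: B1–B2, B1–B3, B2–B4, B4–B5, B1–B6, B4–B7, B3–B8

The largest bag has 2 vertices, giving width 1; this decomposition certifies tw(G) ≤ 1. G has an edge, so its treewidth is at least 1. Therefore the treewidth is 1.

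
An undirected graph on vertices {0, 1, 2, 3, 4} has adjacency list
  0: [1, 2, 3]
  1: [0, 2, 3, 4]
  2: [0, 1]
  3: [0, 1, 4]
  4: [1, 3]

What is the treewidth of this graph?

A width-2 tree decomposition is:
Bags: B1 = {0, 1, 2}  B2 = {0, 1, 3}  B3 = {1, 3, 4}
Tree: B1–B2, B2–B3
Every bag has size at most 3, so the width is 3 − 1 = 2 and tw(G) ≤ 2. For the lower bound, the 3 vertices {0, 1, 2} are pairwise adjacent, and any tree decomposition puts a clique entirely inside one bag — forcing width ≥ 2. Combining the bounds, tw(G) = 2.

2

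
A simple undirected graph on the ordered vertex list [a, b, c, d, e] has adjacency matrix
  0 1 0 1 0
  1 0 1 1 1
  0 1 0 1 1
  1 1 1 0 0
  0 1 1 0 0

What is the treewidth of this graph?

2

A width-2 tree decomposition is:
Bags: B1 = {a, b, d}  B2 = {b, c, d}  B3 = {b, c, e}
Tree: B1–B2, B2–B3
The largest bag has 3 vertices, giving width 2; this decomposition certifies tw(G) ≤ 2. Conversely, {b, c, d} is a clique of size 3, and the vertices of any clique must share a bag in every tree decomposition; so some bag has ≥ 3 vertices and tw(G) ≥ 2. The upper and lower bounds meet at 2, so that is the treewidth.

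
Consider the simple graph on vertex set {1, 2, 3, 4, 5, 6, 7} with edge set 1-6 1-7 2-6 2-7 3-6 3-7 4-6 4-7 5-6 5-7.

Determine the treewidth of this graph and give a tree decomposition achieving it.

Every bag has size at most 3, so the width is 3 − 1 = 2 and tw(G) ≤ 2. Since 7–3–6–4–7 is a cycle in G, G is not acyclic. Forests are exactly the graphs of treewidth ≤ 1, so tw(G) ≥ 2. Hence tw(G) = 2 exactly.

Treewidth 2.
One optimal decomposition is:
Bags: B1 = {3, 6, 7}  B2 = {4, 6, 7}  B3 = {1, 6, 7}  B4 = {5, 6, 7}  B5 = {2, 6, 7}
Tree: B1–B2, B2–B3, B3–B4, B4–B5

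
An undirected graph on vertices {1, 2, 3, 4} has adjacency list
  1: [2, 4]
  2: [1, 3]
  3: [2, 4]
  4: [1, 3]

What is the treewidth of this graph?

2

A width-2 tree decomposition is:
Bags: B1 = {1, 2, 3}  B2 = {1, 3, 4}
Tree: B1–B2
Every bag has size at most 3, so the width is 3 − 1 = 2 and tw(G) ≤ 2. The edges 3–2–1–4–3 form a cycle, so G is not a tree and its treewidth is at least 2. Hence tw(G) = 2 exactly.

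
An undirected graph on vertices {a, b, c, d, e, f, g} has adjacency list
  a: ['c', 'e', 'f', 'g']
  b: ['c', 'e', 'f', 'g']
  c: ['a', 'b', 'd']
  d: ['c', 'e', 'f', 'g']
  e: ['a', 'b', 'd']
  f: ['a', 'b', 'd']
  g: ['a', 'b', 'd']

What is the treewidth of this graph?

A width-3 tree decomposition is:
Bags: B1 = {a, b, d, g}  B2 = {a, b, c, d}  B3 = {a, b, d, e}  B4 = {a, b, d, f}
Tree: B1–B2, B2–B3, B3–B4
Every bag has size at most 4, so the width is 4 − 1 = 3 and tw(G) ≤ 3. For the lower bound: the 4 vertex sets {b,g}, {a,c}, {d}, {e} are disjoint, each induces a connected subgraph, and every pair is joined by at least one edge of G. Contracting each set to a single vertex therefore yields K_{4} as a minor, and since treewidth is minor-monotone, tw(G) ≥ tw(K_{4}) = 3. Therefore the treewidth is 3.

3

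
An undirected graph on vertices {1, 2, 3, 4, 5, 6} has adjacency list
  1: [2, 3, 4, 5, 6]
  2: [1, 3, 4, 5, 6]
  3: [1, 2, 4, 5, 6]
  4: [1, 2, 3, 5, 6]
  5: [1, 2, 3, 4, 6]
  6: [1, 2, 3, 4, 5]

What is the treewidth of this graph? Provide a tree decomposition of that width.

Treewidth 5.
One optimal decomposition is:
Bags: B1 = {1, 2, 3, 4, 5, 6}
Tree: (single bag)

With just one bag of size 6, the width is 6 − 1 = 5, so tw(G) ≤ 5. On the other hand G contains the 6-clique {1, 2, 3, 4, 5, 6}. A clique must lie in a single bag of any decomposition, so no decomposition can have width below 5. Hence tw(G) = 5 exactly.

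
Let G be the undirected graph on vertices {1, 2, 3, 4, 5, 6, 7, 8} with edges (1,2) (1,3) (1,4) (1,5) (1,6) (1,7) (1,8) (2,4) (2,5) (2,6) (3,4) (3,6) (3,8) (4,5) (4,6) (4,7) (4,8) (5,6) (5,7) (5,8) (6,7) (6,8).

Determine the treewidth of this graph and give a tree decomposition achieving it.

Treewidth 4.
Bags: B1 = {1, 4, 5, 6, 7}  B2 = {1, 4, 5, 6, 8}  B3 = {1, 3, 4, 6, 8}  B4 = {1, 2, 4, 5, 6}
Tree: B1–B2, B2–B3, B1–B4

The largest bag has 5 vertices, giving width 4; this decomposition certifies tw(G) ≤ 4. Conversely, {1, 3, 4, 6, 8} is a clique of size 5, and the vertices of any clique must share a bag in every tree decomposition; so some bag has ≥ 5 vertices and tw(G) ≥ 4. Combining the bounds, tw(G) = 4.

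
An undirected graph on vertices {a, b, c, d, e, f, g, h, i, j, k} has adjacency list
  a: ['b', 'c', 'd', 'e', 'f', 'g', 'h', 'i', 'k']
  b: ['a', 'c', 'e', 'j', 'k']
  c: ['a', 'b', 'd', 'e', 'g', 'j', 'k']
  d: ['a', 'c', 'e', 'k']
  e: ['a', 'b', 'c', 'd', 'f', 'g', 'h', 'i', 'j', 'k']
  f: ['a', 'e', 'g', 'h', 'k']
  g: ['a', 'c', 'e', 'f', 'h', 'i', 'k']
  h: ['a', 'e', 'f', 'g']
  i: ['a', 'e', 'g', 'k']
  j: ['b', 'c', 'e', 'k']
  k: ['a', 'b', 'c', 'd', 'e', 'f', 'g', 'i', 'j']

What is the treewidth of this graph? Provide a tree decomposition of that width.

The largest bag has 5 vertices, giving width 4; this decomposition certifies tw(G) ≤ 4. Conversely, {a, e, f, g, h} is a clique of size 5, and the vertices of any clique must share a bag in every tree decomposition; so some bag has ≥ 5 vertices and tw(G) ≥ 4. Combining the bounds, tw(G) = 4.

Treewidth 4.
One such decomposition:
Bags: B1 = {a, c, e, g, k}  B2 = {a, b, c, e, k}  B3 = {a, e, g, i, k}  B4 = {b, c, e, j, k}  B5 = {a, c, d, e, k}  B6 = {a, e, f, g, k}  B7 = {a, e, f, g, h}
Tree: B1–B2, B1–B3, B2–B4, B1–B5, B1–B6, B6–B7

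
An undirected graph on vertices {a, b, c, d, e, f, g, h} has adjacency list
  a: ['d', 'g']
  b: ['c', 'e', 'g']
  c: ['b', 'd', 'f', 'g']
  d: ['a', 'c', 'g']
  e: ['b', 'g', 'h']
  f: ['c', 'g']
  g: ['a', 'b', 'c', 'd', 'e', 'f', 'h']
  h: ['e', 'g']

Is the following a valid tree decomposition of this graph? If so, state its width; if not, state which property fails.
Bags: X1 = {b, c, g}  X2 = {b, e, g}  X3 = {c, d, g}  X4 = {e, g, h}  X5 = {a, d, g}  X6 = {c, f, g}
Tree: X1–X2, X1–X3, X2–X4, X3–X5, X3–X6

Every vertex of G appears in some bag (union = {a, b, c, d, e, f, g, h}); every edge is covered by a bag; and for each vertex v the set of bags containing v is connected in the bag tree. The decomposition is therefore valid. The largest bag has 3 vertices, so the width is 2.

Yes; width 2.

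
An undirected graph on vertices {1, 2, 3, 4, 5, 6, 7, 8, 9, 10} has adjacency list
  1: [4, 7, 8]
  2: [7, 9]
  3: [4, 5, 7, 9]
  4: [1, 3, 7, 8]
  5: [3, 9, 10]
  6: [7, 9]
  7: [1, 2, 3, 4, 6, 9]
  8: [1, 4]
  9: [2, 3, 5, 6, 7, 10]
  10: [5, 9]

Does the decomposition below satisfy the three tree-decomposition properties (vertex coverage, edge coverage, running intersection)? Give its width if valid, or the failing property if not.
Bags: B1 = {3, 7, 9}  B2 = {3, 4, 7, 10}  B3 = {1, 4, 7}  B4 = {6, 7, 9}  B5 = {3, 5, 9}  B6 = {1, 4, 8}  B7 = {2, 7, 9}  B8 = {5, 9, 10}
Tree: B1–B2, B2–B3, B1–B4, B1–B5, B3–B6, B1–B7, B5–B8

No — bags containing vertex 10 are not connected in the tree.

A tree decomposition must satisfy three properties: every vertex lies in some bag; for every edge, both endpoints lie together in some bag; and for every vertex, the bags containing it form a connected subtree. Here bags containing vertex 10 are not connected in the tree, so the decomposition is invalid.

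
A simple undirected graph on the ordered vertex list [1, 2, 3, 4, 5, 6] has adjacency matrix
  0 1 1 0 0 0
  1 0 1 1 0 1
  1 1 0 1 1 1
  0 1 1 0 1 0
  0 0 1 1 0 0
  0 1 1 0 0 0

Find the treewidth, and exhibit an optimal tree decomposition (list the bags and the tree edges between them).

Every bag has size at most 3, so the width is 3 − 1 = 2 and tw(G) ≤ 2. Conversely, {1, 2, 3} is a clique of size 3, and the vertices of any clique must share a bag in every tree decomposition; so some bag has ≥ 3 vertices and tw(G) ≥ 2. Combining the bounds, tw(G) = 2.

Treewidth 2.
One optimal decomposition is:
Bags: B1 = {2, 3, 6}  B2 = {2, 3, 4}  B3 = {1, 2, 3}  B4 = {3, 4, 5}
Tree: B1–B2, B2–B3, B2–B4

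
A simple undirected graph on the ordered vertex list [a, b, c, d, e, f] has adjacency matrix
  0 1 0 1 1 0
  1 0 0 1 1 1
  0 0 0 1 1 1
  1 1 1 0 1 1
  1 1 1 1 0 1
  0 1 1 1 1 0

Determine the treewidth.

3

A width-3 tree decomposition is:
Bags: B1 = {c, d, e, f}  B2 = {b, d, e, f}  B3 = {a, b, d, e}
Tree: B1–B2, B2–B3
The largest bag has 4 vertices, giving width 3; this decomposition certifies tw(G) ≤ 3. For the lower bound, the 4 vertices {c, d, e, f} are pairwise adjacent, and any tree decomposition puts a clique entirely inside one bag — forcing width ≥ 3. Hence tw(G) = 3 exactly.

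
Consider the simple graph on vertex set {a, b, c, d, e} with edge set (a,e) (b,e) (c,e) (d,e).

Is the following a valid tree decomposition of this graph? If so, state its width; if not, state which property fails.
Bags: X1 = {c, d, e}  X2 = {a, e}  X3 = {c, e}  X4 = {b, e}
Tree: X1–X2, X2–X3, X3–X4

No — bags containing vertex c are not connected in the tree.

A tree decomposition must satisfy three properties: every vertex lies in some bag; for every edge, both endpoints lie together in some bag; and for every vertex, the bags containing it form a connected subtree. Here bags containing vertex c are not connected in the tree, so the decomposition is invalid.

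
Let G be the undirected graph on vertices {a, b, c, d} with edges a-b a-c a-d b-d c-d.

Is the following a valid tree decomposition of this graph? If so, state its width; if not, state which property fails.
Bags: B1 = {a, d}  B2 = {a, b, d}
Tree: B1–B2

No — vertex c appears in no bag.

A tree decomposition must satisfy three properties: every vertex lies in some bag; for every edge, both endpoints lie together in some bag; and for every vertex, the bags containing it form a connected subtree. Here vertex c appears in no bag, so the decomposition is invalid.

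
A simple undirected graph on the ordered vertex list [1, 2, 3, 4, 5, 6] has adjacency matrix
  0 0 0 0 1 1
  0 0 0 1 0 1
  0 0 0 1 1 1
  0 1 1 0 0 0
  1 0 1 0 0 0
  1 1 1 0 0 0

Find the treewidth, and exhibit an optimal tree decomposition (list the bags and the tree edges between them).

The largest bag has 3 vertices, giving width 2; this decomposition certifies tw(G) ≤ 2. For the lower bound, G contains the cycle 2–4–3–6–2, so G is not a forest; only forests have treewidth ≤ 1, hence tw(G) ≥ 2. Combining the bounds, tw(G) = 2.

Treewidth 2.
One optimal decomposition is:
Bags: B1 = {2, 4, 6}  B2 = {3, 4, 6}  B3 = {1, 3, 6}  B4 = {1, 3, 5}
Tree: B1–B2, B2–B3, B3–B4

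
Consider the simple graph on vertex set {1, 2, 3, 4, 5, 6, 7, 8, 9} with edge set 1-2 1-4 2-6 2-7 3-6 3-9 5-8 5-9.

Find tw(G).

1

A width-1 tree decomposition is:
Bags: B1 = {3, 9}  B2 = {3, 6}  B3 = {2, 6}  B4 = {5, 9}  B5 = {1, 2}  B6 = {5, 8}  B7 = {2, 7}  B8 = {1, 4}
Tree: B1–B2, B2–B3, B1–B4, B3–B5, B4–B6, B3–B7, B5–B8
Every bag has size at most 2, so the width is 2 − 1 = 1 and tw(G) ≤ 1. G has an edge, so its treewidth is at least 1. Combining the bounds, tw(G) = 1.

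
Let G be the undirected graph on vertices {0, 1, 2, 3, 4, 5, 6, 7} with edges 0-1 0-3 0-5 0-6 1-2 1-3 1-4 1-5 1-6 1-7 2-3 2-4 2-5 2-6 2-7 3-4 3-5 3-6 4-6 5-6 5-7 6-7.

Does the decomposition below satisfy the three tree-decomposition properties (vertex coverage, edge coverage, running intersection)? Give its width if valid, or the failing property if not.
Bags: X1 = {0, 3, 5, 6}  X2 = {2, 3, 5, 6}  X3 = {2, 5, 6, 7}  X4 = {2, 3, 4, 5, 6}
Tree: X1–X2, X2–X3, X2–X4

No — vertex 1 appears in no bag.

A tree decomposition must satisfy three properties: every vertex lies in some bag; for every edge, both endpoints lie together in some bag; and for every vertex, the bags containing it form a connected subtree. Here vertex 1 appears in no bag, so the decomposition is invalid.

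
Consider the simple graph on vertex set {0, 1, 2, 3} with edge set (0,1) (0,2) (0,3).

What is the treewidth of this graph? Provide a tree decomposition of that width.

Every bag has size at most 2, so the width is 2 − 1 = 1 and tw(G) ≤ 1. G has an edge, so its treewidth is at least 1. Therefore the treewidth is 1.

Treewidth 1.
Bags: B1 = {0, 1}  B2 = {0, 2}  B3 = {0, 3}
Tree: B1–B2, B1–B3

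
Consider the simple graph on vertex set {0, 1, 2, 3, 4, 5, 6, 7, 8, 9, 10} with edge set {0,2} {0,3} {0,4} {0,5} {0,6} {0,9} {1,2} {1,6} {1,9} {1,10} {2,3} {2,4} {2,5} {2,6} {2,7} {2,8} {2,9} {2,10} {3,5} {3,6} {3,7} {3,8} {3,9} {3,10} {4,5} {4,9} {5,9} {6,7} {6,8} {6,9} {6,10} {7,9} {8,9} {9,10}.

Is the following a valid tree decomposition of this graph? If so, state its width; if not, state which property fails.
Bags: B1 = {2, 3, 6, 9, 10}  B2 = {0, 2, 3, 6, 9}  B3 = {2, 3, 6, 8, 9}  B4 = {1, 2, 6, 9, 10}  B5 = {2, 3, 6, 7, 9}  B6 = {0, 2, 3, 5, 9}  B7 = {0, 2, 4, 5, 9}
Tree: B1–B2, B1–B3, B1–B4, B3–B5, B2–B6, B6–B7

Every vertex of G appears in some bag (union = {0, 1, 2, 3, 4, 5, 6, 7, 8, 9, 10}); every edge is covered by a bag; and for each vertex v the set of bags containing v is connected in the bag tree. The decomposition is therefore valid. The largest bag has 5 vertices, so the width is 4.

Yes; width 4.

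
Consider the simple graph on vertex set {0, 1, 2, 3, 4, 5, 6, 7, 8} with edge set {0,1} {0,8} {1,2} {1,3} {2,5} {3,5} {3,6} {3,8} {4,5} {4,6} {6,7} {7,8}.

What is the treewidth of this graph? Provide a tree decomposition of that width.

Treewidth 3.
One such decomposition:
Bags: B1 = {2, 4, 5, 6}  B2 = {2, 3, 5, 6}  B3 = {1, 2, 3, 6}  B4 = {1, 3, 6, 7}  B5 = {1, 3, 7, 8}  B6 = {0, 1, 7, 8}
Tree: B1–B2, B2–B3, B3–B4, B4–B5, B5–B6

The largest bag has 4 vertices, giving width 3; this decomposition certifies tw(G) ≤ 3. For the lower bound: the 4 vertex sets {2,4,5}, {6}, {3}, {0,1,7,8} are disjoint, each induces a connected subgraph, and every pair is joined by at least one edge of G. Contracting each set to a single vertex therefore yields K_{4} as a minor, and since treewidth is minor-monotone, tw(G) ≥ tw(K_{4}) = 3. Hence tw(G) = 3 exactly.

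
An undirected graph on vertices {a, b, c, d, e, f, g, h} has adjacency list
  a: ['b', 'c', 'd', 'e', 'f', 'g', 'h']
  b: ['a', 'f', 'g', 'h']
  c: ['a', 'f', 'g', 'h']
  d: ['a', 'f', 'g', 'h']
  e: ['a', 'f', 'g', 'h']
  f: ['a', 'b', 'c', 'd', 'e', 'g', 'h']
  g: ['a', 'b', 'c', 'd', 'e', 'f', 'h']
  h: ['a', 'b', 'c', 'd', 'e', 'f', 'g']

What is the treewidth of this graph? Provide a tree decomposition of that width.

The largest bag has 5 vertices, giving width 4; this decomposition certifies tw(G) ≤ 4. On the other hand G contains the 5-clique {a, d, f, g, h}. A clique must lie in a single bag of any decomposition, so no decomposition can have width below 4. The upper and lower bounds meet at 4, so that is the treewidth.

Treewidth 4.
One optimal decomposition is:
Bags: B1 = {a, c, f, g, h}  B2 = {a, d, f, g, h}  B3 = {a, e, f, g, h}  B4 = {a, b, f, g, h}
Tree: B1–B2, B1–B3, B2–B4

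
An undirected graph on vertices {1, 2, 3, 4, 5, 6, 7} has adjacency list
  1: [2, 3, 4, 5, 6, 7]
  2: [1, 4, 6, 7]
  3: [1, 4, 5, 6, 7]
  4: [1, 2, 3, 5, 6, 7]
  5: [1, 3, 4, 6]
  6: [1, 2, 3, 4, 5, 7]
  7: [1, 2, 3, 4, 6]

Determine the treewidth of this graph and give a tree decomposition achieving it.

The largest bag has 5 vertices, giving width 4; this decomposition certifies tw(G) ≤ 4. For the lower bound, the 5 vertices {1, 2, 4, 6, 7} are pairwise adjacent, and any tree decomposition puts a clique entirely inside one bag — forcing width ≥ 4. Therefore the treewidth is 4.

Treewidth 4.
One optimal decomposition is:
Bags: B1 = {1, 3, 4, 5, 6}  B2 = {1, 3, 4, 6, 7}  B3 = {1, 2, 4, 6, 7}
Tree: B1–B2, B2–B3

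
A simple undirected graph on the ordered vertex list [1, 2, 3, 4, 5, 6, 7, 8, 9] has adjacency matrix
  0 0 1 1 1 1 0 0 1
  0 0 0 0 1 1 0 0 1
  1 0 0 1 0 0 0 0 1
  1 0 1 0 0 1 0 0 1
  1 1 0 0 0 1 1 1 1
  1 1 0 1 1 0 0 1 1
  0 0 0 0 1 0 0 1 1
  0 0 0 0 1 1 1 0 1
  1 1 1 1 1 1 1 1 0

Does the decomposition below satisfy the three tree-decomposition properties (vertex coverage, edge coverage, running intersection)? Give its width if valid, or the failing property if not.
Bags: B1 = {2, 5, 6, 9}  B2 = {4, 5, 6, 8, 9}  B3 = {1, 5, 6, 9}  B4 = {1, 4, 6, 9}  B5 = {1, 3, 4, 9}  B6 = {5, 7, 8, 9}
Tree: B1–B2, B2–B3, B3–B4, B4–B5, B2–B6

A tree decomposition must satisfy three properties: every vertex lies in some bag; for every edge, both endpoints lie together in some bag; and for every vertex, the bags containing it form a connected subtree. Here bags containing vertex 4 are not connected in the tree, so the decomposition is invalid.

No — bags containing vertex 4 are not connected in the tree.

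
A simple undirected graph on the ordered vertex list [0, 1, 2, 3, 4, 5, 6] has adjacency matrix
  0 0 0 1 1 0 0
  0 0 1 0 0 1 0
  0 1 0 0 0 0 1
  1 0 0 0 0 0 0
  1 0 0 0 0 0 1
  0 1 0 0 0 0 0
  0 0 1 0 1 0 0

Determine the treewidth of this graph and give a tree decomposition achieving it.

Treewidth 1.
One optimal decomposition is:
Bags: B1 = {0, 3}  B2 = {0, 4}  B3 = {4, 6}  B4 = {2, 6}  B5 = {1, 2}  B6 = {1, 5}
Tree: B1–B2, B2–B3, B3–B4, B4–B5, B5–B6

Each bag holds 2 vertices, so the decomposition has width 1, which upper-bounds the treewidth. G has an edge, so its treewidth is at least 1. Combining the bounds, tw(G) = 1.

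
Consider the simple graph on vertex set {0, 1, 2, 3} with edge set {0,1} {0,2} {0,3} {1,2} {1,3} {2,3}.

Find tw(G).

3

A width-3 tree decomposition is:
Bags: B1 = {0, 1, 2, 3}
Tree: (single bag)
With just one bag of size 4, the width is 4 − 1 = 3, so tw(G) ≤ 3. On the other hand G contains the 4-clique {0, 1, 2, 3}. A clique must lie in a single bag of any decomposition, so no decomposition can have width below 3. Combining the bounds, tw(G) = 3.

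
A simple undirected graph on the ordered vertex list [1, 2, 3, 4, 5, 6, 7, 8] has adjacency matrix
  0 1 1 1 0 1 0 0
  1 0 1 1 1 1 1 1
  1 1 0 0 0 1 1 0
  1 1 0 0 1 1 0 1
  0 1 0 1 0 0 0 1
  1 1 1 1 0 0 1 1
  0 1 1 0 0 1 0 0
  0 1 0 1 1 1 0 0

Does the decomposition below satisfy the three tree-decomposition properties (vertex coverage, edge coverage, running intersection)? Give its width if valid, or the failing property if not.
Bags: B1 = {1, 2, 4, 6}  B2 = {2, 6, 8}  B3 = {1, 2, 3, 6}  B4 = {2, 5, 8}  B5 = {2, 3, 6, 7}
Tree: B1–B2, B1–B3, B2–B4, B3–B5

No — edge (4,8) lies in no bag.

A tree decomposition must satisfy three properties: every vertex lies in some bag; for every edge, both endpoints lie together in some bag; and for every vertex, the bags containing it form a connected subtree. Here edge (4,8) lies in no bag, so the decomposition is invalid.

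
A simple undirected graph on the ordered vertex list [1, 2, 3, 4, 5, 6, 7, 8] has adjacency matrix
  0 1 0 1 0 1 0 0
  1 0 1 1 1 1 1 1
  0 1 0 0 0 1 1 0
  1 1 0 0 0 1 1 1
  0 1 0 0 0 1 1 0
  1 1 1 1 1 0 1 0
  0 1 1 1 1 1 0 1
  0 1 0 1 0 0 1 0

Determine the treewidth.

3

A width-3 tree decomposition is:
Bags: B1 = {2, 4, 6, 7}  B2 = {2, 4, 7, 8}  B3 = {2, 5, 6, 7}  B4 = {1, 2, 4, 6}  B5 = {2, 3, 6, 7}
Tree: B1–B2, B1–B3, B1–B4, B1–B5
The largest bag has 4 vertices, giving width 3; this decomposition certifies tw(G) ≤ 3. Conversely, {2, 4, 7, 8} is a clique of size 4, and the vertices of any clique must share a bag in every tree decomposition; so some bag has ≥ 4 vertices and tw(G) ≥ 3. Combining the bounds, tw(G) = 3.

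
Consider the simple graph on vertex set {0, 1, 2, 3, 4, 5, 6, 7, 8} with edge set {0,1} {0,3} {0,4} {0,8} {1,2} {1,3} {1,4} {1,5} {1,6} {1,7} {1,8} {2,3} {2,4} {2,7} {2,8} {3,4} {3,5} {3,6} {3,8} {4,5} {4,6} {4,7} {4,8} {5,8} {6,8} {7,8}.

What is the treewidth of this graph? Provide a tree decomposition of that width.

Treewidth 4.
Bags: B1 = {0, 1, 3, 4, 8}  B2 = {1, 3, 4, 5, 8}  B3 = {1, 2, 3, 4, 8}  B4 = {1, 2, 4, 7, 8}  B5 = {1, 3, 4, 6, 8}
Tree: B1–B2, B2–B3, B3–B4, B2–B5

The largest bag has 5 vertices, giving width 4; this decomposition certifies tw(G) ≤ 4. Conversely, {0, 1, 3, 4, 8} is a clique of size 5, and the vertices of any clique must share a bag in every tree decomposition; so some bag has ≥ 5 vertices and tw(G) ≥ 4. Hence tw(G) = 4 exactly.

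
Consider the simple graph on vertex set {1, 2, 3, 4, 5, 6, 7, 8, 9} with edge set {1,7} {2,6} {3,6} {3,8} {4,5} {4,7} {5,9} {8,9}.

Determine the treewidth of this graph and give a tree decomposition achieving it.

The largest bag has 2 vertices, giving width 1; this decomposition certifies tw(G) ≤ 1. G has an edge, so its treewidth is at least 1. Therefore the treewidth is 1.

Treewidth 1.
One optimal decomposition is:
Bags: B1 = {2, 6}  B2 = {3, 6}  B3 = {3, 8}  B4 = {8, 9}  B5 = {5, 9}  B6 = {4, 5}  B7 = {4, 7}  B8 = {1, 7}
Tree: B1–B2, B2–B3, B3–B4, B4–B5, B5–B6, B6–B7, B7–B8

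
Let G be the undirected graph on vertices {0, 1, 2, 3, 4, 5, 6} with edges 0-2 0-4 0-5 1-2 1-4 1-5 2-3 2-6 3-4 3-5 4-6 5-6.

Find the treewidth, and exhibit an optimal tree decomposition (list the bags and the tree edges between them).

Treewidth 3.
One such decomposition:
Bags: B1 = {2, 3, 4, 5}  B2 = {0, 2, 4, 5}  B3 = {2, 4, 5, 6}  B4 = {1, 2, 4, 5}
Tree: B1–B2, B2–B3, B3–B4

Each bag holds 4 vertices, so the decomposition has width 3, which upper-bounds the treewidth. For the lower bound: the 4 vertex sets {2,3}, {0,5}, {4}, {6} are disjoint, each induces a connected subgraph, and every pair is joined by at least one edge of G. Contracting each set to a single vertex therefore yields K_{4} as a minor, and since treewidth is minor-monotone, tw(G) ≥ tw(K_{4}) = 3. Hence tw(G) = 3 exactly.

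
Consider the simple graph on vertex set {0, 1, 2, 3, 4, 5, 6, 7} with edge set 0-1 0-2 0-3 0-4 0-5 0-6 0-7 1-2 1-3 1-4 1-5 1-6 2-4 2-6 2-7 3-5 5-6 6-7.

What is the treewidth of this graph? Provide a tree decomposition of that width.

Treewidth 3.
Bags: B1 = {0, 1, 2, 4}  B2 = {0, 1, 2, 6}  B3 = {0, 1, 5, 6}  B4 = {0, 2, 6, 7}  B5 = {0, 1, 3, 5}
Tree: B1–B2, B2–B3, B2–B4, B3–B5

Each bag holds 4 vertices, so the decomposition has width 3, which upper-bounds the treewidth. Conversely, {0, 1, 2, 4} is a clique of size 4, and the vertices of any clique must share a bag in every tree decomposition; so some bag has ≥ 4 vertices and tw(G) ≥ 3. The upper and lower bounds meet at 3, so that is the treewidth.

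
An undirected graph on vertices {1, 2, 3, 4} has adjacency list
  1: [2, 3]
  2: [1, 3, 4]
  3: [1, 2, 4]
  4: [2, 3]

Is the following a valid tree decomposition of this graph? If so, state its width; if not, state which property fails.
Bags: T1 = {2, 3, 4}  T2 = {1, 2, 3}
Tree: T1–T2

Yes; width 2.

Every vertex of G appears in some bag (union = {1, 2, 3, 4}); every edge is covered by a bag; and for each vertex v the set of bags containing v is connected in the bag tree. The decomposition is therefore valid. The largest bag has 3 vertices, so the width is 2.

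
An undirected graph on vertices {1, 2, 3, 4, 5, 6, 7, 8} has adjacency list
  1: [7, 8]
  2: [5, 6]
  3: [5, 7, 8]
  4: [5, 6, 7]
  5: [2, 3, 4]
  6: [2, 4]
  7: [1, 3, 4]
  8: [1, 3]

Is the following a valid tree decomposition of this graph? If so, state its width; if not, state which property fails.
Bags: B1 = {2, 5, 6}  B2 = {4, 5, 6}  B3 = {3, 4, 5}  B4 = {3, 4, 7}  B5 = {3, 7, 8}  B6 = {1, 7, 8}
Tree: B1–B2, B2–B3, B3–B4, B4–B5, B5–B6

Yes; width 2.

Vertex coverage: the bags together contain {1, 2, 3, 4, 5, 6, 7, 8}, the full vertex set. Edge coverage: each edge of G has both endpoints in at least one bag. Running intersection: for every vertex, the bags containing it form a connected subtree. All three properties hold, so this is a valid tree decomposition of width max|bag| − 1 = 2, and hence tw(G) ≤ 2.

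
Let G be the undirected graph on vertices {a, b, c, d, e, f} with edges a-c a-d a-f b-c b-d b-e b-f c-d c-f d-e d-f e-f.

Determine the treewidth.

3

A width-3 tree decomposition is:
Bags: B1 = {b, d, e, f}  B2 = {b, c, d, f}  B3 = {a, c, d, f}
Tree: B1–B2, B2–B3
The largest bag has 4 vertices, giving width 3; this decomposition certifies tw(G) ≤ 3. For the lower bound, the 4 vertices {b, d, e, f} are pairwise adjacent, and any tree decomposition puts a clique entirely inside one bag — forcing width ≥ 3. Therefore the treewidth is 3.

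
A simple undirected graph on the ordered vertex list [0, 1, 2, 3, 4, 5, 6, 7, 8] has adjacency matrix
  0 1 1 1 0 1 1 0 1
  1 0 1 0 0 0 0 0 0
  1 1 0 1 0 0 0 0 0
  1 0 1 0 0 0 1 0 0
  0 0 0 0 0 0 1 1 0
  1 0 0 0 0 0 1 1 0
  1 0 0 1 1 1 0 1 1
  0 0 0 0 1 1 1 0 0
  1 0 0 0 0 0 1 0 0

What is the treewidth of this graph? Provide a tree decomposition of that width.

Each bag holds 3 vertices, so the decomposition has width 2, which upper-bounds the treewidth. For the lower bound, the 3 vertices {0, 1, 2} are pairwise adjacent, and any tree decomposition puts a clique entirely inside one bag — forcing width ≥ 2. Hence tw(G) = 2 exactly.

Treewidth 2.
Bags: B1 = {5, 6, 7}  B2 = {0, 5, 6}  B3 = {4, 6, 7}  B4 = {0, 3, 6}  B5 = {0, 2, 3}  B6 = {0, 6, 8}  B7 = {0, 1, 2}
Tree: B1–B2, B1–B3, B2–B4, B4–B5, B2–B6, B5–B7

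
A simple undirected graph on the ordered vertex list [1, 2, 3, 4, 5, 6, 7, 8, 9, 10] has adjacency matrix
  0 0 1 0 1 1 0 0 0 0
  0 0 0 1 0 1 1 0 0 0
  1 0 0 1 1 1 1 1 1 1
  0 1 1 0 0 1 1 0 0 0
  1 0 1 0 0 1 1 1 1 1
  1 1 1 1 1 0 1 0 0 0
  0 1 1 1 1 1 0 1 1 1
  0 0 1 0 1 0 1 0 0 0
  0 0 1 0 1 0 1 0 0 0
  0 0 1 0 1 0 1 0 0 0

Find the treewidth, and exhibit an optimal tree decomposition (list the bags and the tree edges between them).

The largest bag has 4 vertices, giving width 3; this decomposition certifies tw(G) ≤ 3. Conversely, {2, 4, 6, 7} is a clique of size 4, and the vertices of any clique must share a bag in every tree decomposition; so some bag has ≥ 4 vertices and tw(G) ≥ 3. Hence tw(G) = 3 exactly.

Treewidth 3.
One optimal decomposition is:
Bags: B1 = {1, 3, 5, 6}  B2 = {3, 5, 6, 7}  B3 = {3, 4, 6, 7}  B4 = {3, 5, 7, 10}  B5 = {3, 5, 7, 9}  B6 = {3, 5, 7, 8}  B7 = {2, 4, 6, 7}
Tree: B1–B2, B2–B3, B2–B4, B2–B5, B2–B6, B3–B7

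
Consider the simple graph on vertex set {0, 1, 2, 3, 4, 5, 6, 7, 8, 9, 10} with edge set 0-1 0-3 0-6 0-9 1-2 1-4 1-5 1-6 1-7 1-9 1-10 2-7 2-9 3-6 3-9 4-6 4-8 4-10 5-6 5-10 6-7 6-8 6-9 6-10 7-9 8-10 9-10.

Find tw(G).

A width-3 tree decomposition is:
Bags: B1 = {1, 6, 7, 9}  B2 = {0, 1, 6, 9}  B3 = {1, 2, 7, 9}  B4 = {1, 6, 9, 10}  B5 = {1, 4, 6, 10}  B6 = {4, 6, 8, 10}  B7 = {1, 5, 6, 10}  B8 = {0, 3, 6, 9}
Tree: B1–B2, B1–B3, B2–B4, B4–B5, B5–B6, B4–B7, B2–B8
The largest bag has 4 vertices, giving width 3; this decomposition certifies tw(G) ≤ 3. On the other hand G contains the 4-clique {1, 2, 7, 9}. A clique must lie in a single bag of any decomposition, so no decomposition can have width below 3. Combining the bounds, tw(G) = 3.

3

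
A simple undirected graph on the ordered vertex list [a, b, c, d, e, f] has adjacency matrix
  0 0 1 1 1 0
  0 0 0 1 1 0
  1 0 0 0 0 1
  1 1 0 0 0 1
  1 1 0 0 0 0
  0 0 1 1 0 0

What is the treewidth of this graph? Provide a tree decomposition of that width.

Treewidth 2.
One such decomposition:
Bags: B1 = {b, d, e}  B2 = {a, d, e}  B3 = {a, d, f}  B4 = {a, c, f}
Tree: B1–B2, B2–B3, B3–B4

The largest bag has 3 vertices, giving width 2; this decomposition certifies tw(G) ≤ 2. For the lower bound, G contains the cycle b–e–a–d–b, so G is not a forest; only forests have treewidth ≤ 1, hence tw(G) ≥ 2. Therefore the treewidth is 2.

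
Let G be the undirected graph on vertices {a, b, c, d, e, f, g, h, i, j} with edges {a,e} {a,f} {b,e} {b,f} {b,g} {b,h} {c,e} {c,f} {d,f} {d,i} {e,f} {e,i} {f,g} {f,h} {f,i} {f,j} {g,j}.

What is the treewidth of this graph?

A width-2 tree decomposition is:
Bags: B1 = {b, f, g}  B2 = {b, e, f}  B3 = {e, f, i}  B4 = {f, g, j}  B5 = {b, f, h}  B6 = {d, f, i}  B7 = {c, e, f}  B8 = {a, e, f}
Tree: B1–B2, B2–B3, B1–B4, B2–B5, B3–B6, B3–B7, B2–B8
Each bag holds 3 vertices, so the decomposition has width 2, which upper-bounds the treewidth. For the lower bound, the 3 vertices {d, f, i} are pairwise adjacent, and any tree decomposition puts a clique entirely inside one bag — forcing width ≥ 2. The upper and lower bounds meet at 2, so that is the treewidth.

2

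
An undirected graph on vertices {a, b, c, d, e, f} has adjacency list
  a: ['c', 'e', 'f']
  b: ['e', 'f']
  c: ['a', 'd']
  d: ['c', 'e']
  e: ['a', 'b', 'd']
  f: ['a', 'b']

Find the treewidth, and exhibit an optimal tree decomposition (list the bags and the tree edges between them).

The largest bag has 3 vertices, giving width 2; this decomposition certifies tw(G) ≤ 2. For the lower bound, G contains the cycle c–d–e–a–c, so G is not a forest; only forests have treewidth ≤ 1, hence tw(G) ≥ 2. Hence tw(G) = 2 exactly.

Treewidth 2.
One such decomposition:
Bags: B1 = {a, c, d}  B2 = {a, d, e}  B3 = {a, e, f}  B4 = {b, e, f}
Tree: B1–B2, B2–B3, B3–B4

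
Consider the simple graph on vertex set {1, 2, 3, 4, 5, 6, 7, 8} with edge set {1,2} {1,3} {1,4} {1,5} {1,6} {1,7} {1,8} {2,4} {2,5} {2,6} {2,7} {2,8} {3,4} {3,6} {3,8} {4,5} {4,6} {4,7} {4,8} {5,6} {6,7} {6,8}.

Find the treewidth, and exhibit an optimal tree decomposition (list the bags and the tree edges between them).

Treewidth 4.
One optimal decomposition is:
Bags: B1 = {1, 2, 4, 6, 8}  B2 = {1, 2, 4, 5, 6}  B3 = {1, 3, 4, 6, 8}  B4 = {1, 2, 4, 6, 7}
Tree: B1–B2, B1–B3, B1–B4

Each bag holds 5 vertices, so the decomposition has width 4, which upper-bounds the treewidth. On the other hand G contains the 5-clique {1, 2, 4, 6, 8}. A clique must lie in a single bag of any decomposition, so no decomposition can have width below 4. Therefore the treewidth is 4.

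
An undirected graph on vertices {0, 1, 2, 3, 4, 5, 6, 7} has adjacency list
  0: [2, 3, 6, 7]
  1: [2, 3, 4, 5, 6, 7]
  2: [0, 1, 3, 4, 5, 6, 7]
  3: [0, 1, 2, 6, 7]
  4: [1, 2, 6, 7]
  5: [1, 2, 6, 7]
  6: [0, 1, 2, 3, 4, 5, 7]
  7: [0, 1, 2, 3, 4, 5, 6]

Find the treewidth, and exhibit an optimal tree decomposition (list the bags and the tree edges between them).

Every bag has size at most 5, so the width is 5 − 1 = 4 and tw(G) ≤ 4. For the lower bound, the 5 vertices {0, 2, 3, 6, 7} are pairwise adjacent, and any tree decomposition puts a clique entirely inside one bag — forcing width ≥ 4. Combining the bounds, tw(G) = 4.

Treewidth 4.
Bags: B1 = {1, 2, 4, 6, 7}  B2 = {1, 2, 3, 6, 7}  B3 = {0, 2, 3, 6, 7}  B4 = {1, 2, 5, 6, 7}
Tree: B1–B2, B2–B3, B2–B4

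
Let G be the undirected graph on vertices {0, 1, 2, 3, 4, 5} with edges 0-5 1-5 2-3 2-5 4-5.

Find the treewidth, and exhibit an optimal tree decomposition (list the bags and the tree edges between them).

Treewidth 1.
Bags: B1 = {4, 5}  B2 = {1, 5}  B3 = {2, 5}  B4 = {0, 5}  B5 = {2, 3}
Tree: B1–B2, B2–B3, B1–B4, B3–B5

The largest bag has 2 vertices, giving width 1; this decomposition certifies tw(G) ≤ 1. Since G has at least one edge (e.g. 5–4), it is not an edgeless graph, so tw(G) ≥ 1. The upper and lower bounds meet at 1, so that is the treewidth.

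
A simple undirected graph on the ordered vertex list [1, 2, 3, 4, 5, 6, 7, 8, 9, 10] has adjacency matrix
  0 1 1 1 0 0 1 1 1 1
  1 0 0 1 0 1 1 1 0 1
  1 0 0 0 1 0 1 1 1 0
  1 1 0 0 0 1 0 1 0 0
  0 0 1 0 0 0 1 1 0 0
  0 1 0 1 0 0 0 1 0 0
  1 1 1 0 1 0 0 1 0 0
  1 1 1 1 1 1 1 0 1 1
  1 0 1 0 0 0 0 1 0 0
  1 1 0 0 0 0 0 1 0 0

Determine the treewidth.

A width-3 tree decomposition is:
Bags: B1 = {2, 4, 6, 8}  B2 = {1, 2, 4, 8}  B3 = {1, 2, 8, 10}  B4 = {1, 2, 7, 8}  B5 = {1, 3, 7, 8}  B6 = {1, 3, 8, 9}  B7 = {3, 5, 7, 8}
Tree: B1–B2, B2–B3, B3–B4, B4–B5, B5–B6, B5–B7
The largest bag has 4 vertices, giving width 3; this decomposition certifies tw(G) ≤ 3. Conversely, {1, 3, 8, 9} is a clique of size 4, and the vertices of any clique must share a bag in every tree decomposition; so some bag has ≥ 4 vertices and tw(G) ≥ 3. The upper and lower bounds meet at 3, so that is the treewidth.

3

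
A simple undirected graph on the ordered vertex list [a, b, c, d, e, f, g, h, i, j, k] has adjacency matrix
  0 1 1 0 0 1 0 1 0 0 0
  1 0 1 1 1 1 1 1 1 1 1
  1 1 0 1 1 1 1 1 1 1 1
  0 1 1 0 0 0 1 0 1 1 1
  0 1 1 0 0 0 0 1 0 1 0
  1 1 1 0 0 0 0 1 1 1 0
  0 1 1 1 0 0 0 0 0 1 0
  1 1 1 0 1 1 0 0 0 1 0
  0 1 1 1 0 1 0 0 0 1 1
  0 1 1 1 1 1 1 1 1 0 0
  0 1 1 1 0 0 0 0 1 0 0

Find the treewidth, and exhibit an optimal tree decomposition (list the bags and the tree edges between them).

Treewidth 4.
One optimal decomposition is:
Bags: B1 = {b, c, f, h, j}  B2 = {b, c, e, h, j}  B3 = {b, c, f, i, j}  B4 = {b, c, d, i, j}  B5 = {b, c, d, i, k}  B6 = {b, c, d, g, j}  B7 = {a, b, c, f, h}
Tree: B1–B2, B1–B3, B3–B4, B4–B5, B4–B6, B1–B7

The largest bag has 5 vertices, giving width 4; this decomposition certifies tw(G) ≤ 4. Conversely, {b, c, d, g, j} is a clique of size 5, and the vertices of any clique must share a bag in every tree decomposition; so some bag has ≥ 5 vertices and tw(G) ≥ 4. Combining the bounds, tw(G) = 4.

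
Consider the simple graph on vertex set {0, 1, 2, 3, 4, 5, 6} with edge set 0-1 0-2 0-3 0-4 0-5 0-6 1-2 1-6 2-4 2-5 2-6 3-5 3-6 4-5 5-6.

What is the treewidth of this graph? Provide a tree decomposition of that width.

Each bag holds 4 vertices, so the decomposition has width 3, which upper-bounds the treewidth. Conversely, {0, 1, 2, 6} is a clique of size 4, and the vertices of any clique must share a bag in every tree decomposition; so some bag has ≥ 4 vertices and tw(G) ≥ 3. Therefore the treewidth is 3.

Treewidth 3.
Bags: B1 = {0, 2, 5, 6}  B2 = {0, 3, 5, 6}  B3 = {0, 2, 4, 5}  B4 = {0, 1, 2, 6}
Tree: B1–B2, B1–B3, B1–B4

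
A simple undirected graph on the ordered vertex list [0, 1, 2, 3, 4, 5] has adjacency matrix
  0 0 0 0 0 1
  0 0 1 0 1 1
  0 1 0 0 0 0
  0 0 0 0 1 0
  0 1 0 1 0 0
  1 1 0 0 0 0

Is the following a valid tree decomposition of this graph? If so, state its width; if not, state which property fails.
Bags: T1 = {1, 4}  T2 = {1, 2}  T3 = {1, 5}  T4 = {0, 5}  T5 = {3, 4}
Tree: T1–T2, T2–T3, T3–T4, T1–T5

Checking the three conditions: (i) the bags cover all of {0, 1, 2, 3, 4, 5}; (ii) for each edge, some bag contains both endpoints; (iii) the bags containing any fixed vertex form a subtree. All hold, so the decomposition is valid with width 2 − 1 = 1.

Yes; width 1.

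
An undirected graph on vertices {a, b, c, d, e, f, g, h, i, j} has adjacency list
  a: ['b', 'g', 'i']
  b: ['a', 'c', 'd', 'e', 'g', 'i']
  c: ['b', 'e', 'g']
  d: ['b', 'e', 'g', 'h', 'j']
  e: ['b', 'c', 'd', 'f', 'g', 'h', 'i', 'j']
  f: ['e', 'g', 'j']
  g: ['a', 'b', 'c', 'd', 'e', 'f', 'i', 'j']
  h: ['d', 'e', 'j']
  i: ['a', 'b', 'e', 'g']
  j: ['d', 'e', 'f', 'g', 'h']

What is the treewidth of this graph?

3

A width-3 tree decomposition is:
Bags: B1 = {d, e, g, j}  B2 = {b, d, e, g}  B3 = {b, e, g, i}  B4 = {e, f, g, j}  B5 = {a, b, g, i}  B6 = {b, c, e, g}  B7 = {d, e, h, j}
Tree: B1–B2, B2–B3, B1–B4, B3–B5, B2–B6, B1–B7
Each bag holds 4 vertices, so the decomposition has width 3, which upper-bounds the treewidth. On the other hand G contains the 4-clique {d, e, g, j}. A clique must lie in a single bag of any decomposition, so no decomposition can have width below 3. The upper and lower bounds meet at 3, so that is the treewidth.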